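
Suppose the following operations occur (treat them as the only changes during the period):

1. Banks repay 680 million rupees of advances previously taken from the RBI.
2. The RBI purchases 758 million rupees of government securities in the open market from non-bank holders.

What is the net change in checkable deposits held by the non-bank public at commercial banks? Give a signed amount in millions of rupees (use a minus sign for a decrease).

RBI balance sheet:
  Assets:      Securities +758M, Loans to banks −680M
  Liabilities: Bank reserves +78M
Commercial banking system:
  Assets:      Reserves at CB +78M
  Liabilities: Checkable deposits +758M, Borrowings from CB −680M
So the change in checkable deposits held by the non-bank public at commercial banks is +758 million.

+758 million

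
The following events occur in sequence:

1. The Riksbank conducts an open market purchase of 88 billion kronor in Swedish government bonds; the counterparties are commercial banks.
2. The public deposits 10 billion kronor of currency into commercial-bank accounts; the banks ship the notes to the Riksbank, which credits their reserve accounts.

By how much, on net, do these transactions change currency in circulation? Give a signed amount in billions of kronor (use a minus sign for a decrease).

Riksbank balance sheet:
  Assets:      Securities +88B
  Liabilities: Bank reserves +98B, Currency in circulation −10B
Commercial banking system:
  Assets:      Reserves at CB +98B, Securities −88B
  Liabilities: Checkable deposits +10B
So the change in currency in circulation is -10 billion.

-10 billion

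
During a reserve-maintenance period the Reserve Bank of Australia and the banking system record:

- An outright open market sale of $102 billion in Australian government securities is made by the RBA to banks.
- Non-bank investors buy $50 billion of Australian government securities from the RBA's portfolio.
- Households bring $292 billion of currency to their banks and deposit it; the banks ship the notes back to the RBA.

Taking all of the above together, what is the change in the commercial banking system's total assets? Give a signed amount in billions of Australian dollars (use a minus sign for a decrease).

+$242 billion

OMO sale (to banks) $102 billion: just an asset swap on bank balance sheets → 0.
Asset sale (to non-banks) $50 billion: bank balance sheets shrink → −$50B.
Currency deposit $292 billion: bank balance sheets expand → +$292B.
Net: 0 − 50 + 292 = +$242 billion.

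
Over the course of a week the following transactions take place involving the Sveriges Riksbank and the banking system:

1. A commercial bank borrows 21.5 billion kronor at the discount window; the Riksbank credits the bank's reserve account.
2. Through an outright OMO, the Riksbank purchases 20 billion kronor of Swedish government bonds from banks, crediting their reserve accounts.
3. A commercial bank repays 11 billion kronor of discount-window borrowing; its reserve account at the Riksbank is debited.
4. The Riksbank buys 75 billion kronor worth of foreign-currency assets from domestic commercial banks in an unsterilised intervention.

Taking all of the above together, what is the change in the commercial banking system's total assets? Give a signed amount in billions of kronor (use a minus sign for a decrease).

+10.5 billion

Discount-window loan 21.5 billion kronor: bank balance sheets expand → +21.5B.
OMO purchase (from banks) 20 billion kronor: just an asset swap on bank balance sheets → 0.
Discount-window repayment 11 billion kronor: bank balance sheets shrink → −11B.
FX purchase 75 billion kronor: just an asset swap on bank balance sheets → 0.
Net: 21.5 + 0 − 11 + 0 = +10.5 billion.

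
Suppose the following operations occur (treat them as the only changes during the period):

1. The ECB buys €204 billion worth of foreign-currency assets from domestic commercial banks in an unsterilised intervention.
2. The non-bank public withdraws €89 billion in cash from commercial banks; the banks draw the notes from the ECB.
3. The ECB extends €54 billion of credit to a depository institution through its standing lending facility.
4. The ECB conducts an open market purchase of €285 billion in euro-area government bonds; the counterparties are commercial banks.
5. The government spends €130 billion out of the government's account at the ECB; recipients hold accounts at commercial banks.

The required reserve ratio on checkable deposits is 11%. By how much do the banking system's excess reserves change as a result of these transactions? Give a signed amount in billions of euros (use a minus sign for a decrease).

+€579.49 billion

FX purchase €204 billion: reserves +€204B, deposits 0.
Currency withdrawal €89 billion: reserves −€89B, deposits −€89B.
Discount-window loan €54 billion: reserves +€54B, deposits 0.
OMO purchase (from banks) €285 billion: reserves +€285B, deposits 0.
Government spending €130 billion: reserves +€130B, deposits +€130B.
Totals: Δreserves = +€584B, Δdeposits = +€41B.
Δrequired reserves = 11% × +€41B = +€4.51B.
Δexcess reserves = Δreserves − Δrequired = +€584B − (+€4.51B) = +€579.49 billion.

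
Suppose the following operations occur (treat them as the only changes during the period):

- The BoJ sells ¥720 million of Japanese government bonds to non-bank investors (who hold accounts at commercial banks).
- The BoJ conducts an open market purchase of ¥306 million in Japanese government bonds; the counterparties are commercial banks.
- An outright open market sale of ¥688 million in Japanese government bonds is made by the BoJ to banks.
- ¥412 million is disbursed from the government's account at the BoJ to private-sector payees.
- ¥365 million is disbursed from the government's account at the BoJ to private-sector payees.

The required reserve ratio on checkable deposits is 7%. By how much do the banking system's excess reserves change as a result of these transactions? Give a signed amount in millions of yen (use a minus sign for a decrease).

-¥328.99 million

Asset sale (to non-banks) ¥720 million: reserves −¥720M, deposits −¥720M.
OMO purchase (from banks) ¥306 million: reserves +¥306M, deposits 0.
OMO sale (to banks) ¥688 million: reserves −¥688M, deposits 0.
Government spending ¥412 million: reserves +¥412M, deposits +¥412M.
Government spending ¥365 million: reserves +¥365M, deposits +¥365M.
Totals: Δreserves = −¥325M, Δdeposits = +¥57M.
Δrequired reserves = 7% × +¥57M = +¥3.99M.
Δexcess reserves = Δreserves − Δrequired = −¥325M − (+¥3.99M) = -¥328.99 million.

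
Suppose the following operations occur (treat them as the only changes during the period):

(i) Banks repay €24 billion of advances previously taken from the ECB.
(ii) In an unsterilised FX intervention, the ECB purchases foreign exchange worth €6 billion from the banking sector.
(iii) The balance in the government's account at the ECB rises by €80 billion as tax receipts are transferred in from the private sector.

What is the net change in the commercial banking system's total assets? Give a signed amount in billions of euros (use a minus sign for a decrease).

-€104 billion

Discount-window repayment €24 billion: bank balance sheets shrink → −€24B.
FX purchase €6 billion: just an asset swap on bank balance sheets → 0.
Government account inflow €80 billion: bank balance sheets shrink → −€80B.
Net: −24 + 0 − 80 = -€104 billion.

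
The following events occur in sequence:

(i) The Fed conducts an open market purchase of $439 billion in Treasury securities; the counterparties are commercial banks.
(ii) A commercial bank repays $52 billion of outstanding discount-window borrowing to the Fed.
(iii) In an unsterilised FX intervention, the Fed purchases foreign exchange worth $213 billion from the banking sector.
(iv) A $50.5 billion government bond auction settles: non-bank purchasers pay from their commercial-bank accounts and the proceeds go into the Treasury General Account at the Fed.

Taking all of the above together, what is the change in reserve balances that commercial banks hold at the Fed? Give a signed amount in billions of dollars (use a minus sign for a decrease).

OMO purchase (from banks) $439 billion: the Fed pays by crediting reserve accounts → +$439B.
Discount-window repayment $52 billion: repayment is debited from reserves → −$52B.
FX purchase $213 billion: the Fed pays by crediting reserve accounts → +$213B.
Government account inflow $50.5 billion: funds move from bank reserves into the government account → −$50.5B.
Net: 439 − 52 + 213 − 50.5 = +$549.5 billion.

+$549.5 billion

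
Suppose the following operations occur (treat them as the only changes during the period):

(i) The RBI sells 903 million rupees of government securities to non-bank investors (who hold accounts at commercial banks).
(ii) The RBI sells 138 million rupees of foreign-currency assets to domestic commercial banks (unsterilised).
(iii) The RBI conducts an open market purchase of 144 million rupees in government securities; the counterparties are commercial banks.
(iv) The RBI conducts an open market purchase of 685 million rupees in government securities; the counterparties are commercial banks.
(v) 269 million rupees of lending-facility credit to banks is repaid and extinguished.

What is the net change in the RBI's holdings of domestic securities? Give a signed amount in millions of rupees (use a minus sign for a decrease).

-74 million

RBI balance sheet:
  Assets:      Securities −74M, Loans to banks −269M, Foreign assets −138M
  Liabilities: Bank reserves −481M
So the change in the RBI's holdings of domestic securities is -74 million.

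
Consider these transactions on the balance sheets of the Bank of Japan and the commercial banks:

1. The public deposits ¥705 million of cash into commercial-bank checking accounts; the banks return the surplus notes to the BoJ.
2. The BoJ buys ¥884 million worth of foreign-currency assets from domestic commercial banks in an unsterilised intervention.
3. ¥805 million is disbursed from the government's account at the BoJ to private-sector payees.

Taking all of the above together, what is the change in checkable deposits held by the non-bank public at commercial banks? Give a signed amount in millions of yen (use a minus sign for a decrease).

Currency deposit ¥705 million: non-bank counterparties' bank balances rise → +¥705M.
FX purchase ¥884 million: the counterparty is a bank, so public deposits are unchanged → 0.
Government spending ¥805 million: non-bank counterparties' bank balances rise → +¥805M.
Net: 705 + 0 + 805 = +¥1510 million.

+¥1510 million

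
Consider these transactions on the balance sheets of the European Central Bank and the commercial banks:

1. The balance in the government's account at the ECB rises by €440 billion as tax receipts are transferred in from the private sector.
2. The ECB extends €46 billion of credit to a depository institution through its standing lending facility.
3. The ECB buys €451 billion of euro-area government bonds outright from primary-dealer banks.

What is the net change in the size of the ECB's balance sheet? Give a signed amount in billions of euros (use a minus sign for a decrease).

ECB balance sheet:
  Assets:      Securities +€451B, Loans to banks +€46B
  Liabilities: Bank reserves +€57B, Government deposits +€440B
Commercial banking system:
  Assets:      Reserves at CB +€57B, Securities −€451B
  Liabilities: Checkable deposits −€440B, Borrowings from CB +€46B
Change in total ECB assets = +€497 billion.

+€497 billion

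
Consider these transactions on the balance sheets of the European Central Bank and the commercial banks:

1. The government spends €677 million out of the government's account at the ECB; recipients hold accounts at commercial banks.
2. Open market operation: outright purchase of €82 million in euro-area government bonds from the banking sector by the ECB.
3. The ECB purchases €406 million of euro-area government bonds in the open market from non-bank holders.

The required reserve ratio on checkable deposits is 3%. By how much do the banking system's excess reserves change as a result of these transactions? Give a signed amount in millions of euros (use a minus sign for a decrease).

Government spending €677 million: reserves +€677M, deposits +€677M.
OMO purchase (from banks) €82 million: reserves +€82M, deposits 0.
Asset purchase (from non-banks) €406 million: reserves +€406M, deposits +€406M.
Totals: Δreserves = +€1165M, Δdeposits = +€1083M.
Δrequired reserves = 3% × +€1083M = +€32.49M.
Δexcess reserves = Δreserves − Δrequired = +€1165M − (+€32.49M) = +€1132.51 million.

+€1132.51 million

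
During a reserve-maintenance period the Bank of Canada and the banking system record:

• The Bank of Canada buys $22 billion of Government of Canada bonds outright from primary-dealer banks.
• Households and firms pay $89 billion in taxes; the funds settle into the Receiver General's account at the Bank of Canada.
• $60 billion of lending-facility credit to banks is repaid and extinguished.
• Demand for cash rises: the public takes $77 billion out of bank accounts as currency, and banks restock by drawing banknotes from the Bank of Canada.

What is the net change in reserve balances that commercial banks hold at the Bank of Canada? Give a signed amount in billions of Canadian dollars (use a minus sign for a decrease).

OMO purchase (from banks) $22 billion: the Bank of Canada pays by crediting reserve accounts → +$22B.
Government account inflow $89 billion: funds move from bank reserves into the government account → −$89B.
Discount-window repayment $60 billion: repayment is debited from reserves → −$60B.
Currency withdrawal $77 billion: banks swap reserves for currency → −$77B.
Net: 22 − 89 − 60 − 77 = -$204 billion.

-$204 billion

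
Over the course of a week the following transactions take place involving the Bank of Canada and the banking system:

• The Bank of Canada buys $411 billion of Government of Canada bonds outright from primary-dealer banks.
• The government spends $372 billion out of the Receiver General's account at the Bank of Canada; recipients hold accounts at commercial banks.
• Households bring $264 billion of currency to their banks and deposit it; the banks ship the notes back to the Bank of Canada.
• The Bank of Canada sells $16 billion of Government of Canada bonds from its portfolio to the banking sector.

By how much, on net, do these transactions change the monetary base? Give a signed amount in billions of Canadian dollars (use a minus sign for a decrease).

+$767 billion

OMO purchase (from banks) $411 billion: Bank of Canada balance sheet expands → +$411B.
Government spending $372 billion: a non-base liability converts back to reserves → +$372B.
Currency deposit $264 billion: just a shift between currency and reserves — both are base money → 0.
OMO sale (to banks) $16 billion: Bank of Canada balance sheet contracts → −$16B.
Net: 411 + 372 + 0 − 16 = +$767 billion.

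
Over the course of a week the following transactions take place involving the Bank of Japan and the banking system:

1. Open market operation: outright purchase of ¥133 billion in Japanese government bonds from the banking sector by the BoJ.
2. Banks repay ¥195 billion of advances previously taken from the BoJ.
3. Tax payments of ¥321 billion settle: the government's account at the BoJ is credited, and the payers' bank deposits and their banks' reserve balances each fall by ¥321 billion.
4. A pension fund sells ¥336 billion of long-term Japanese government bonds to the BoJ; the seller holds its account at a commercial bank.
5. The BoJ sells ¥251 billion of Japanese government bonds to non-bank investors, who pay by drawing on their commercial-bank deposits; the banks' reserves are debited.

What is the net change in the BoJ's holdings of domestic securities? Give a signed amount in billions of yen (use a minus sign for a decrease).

BoJ balance sheet:
  Assets:      Securities +¥218B, Loans to banks −¥195B
  Liabilities: Bank reserves −¥298B, Government deposits +¥321B
Commercial banking system:
  Assets:      Reserves at CB −¥298B, Securities −¥133B
  Liabilities: Checkable deposits −¥236B, Borrowings from CB −¥195B
So the change in the BoJ's holdings of domestic securities is +¥218 billion.

+¥218 billion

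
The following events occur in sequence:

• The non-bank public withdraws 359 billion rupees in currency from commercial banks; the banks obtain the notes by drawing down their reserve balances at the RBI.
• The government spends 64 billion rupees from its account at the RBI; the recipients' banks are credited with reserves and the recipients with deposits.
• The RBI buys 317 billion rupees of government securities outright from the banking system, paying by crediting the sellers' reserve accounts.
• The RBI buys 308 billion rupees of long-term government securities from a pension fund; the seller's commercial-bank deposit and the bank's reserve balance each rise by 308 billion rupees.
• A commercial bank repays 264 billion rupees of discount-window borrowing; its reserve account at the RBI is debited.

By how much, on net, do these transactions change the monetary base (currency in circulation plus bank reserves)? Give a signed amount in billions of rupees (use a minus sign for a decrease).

Currency withdrawal 359 billion rupees: just a shift between currency and reserves — both are base money → 0.
Government spending 64 billion rupees: a non-base liability converts back to reserves → +64B.
OMO purchase (from banks) 317 billion rupees: RBI balance sheet expands → +317B.
Asset purchase (from non-banks) 308 billion rupees: RBI balance sheet expands → +308B.
Discount-window repayment 264 billion rupees: RBI balance sheet contracts → −264B.
Net: 0 + 64 + 317 + 308 − 264 = +425 billion.

+425 billion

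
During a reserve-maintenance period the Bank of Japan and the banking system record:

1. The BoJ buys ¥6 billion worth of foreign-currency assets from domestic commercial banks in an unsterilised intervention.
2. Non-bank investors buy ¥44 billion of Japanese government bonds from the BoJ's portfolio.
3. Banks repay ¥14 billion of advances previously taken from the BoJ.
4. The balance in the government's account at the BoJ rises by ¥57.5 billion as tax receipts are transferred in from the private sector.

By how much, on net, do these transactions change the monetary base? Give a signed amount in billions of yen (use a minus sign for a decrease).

-¥109.5 billion

BoJ balance sheet:
  Assets:      Securities −¥44B, Loans to banks −¥14B, Foreign assets +¥6B
  Liabilities: Bank reserves −¥109.5B, Government deposits +¥57.5B
Commercial banking system:
  Assets:      Reserves at CB −¥109.5B, Foreign assets −¥6B
  Liabilities: Checkable deposits −¥101.5B, Borrowings from CB −¥14B
Monetary base = currency + reserves: 0 + (−¥109.5B) = -¥109.5 billion.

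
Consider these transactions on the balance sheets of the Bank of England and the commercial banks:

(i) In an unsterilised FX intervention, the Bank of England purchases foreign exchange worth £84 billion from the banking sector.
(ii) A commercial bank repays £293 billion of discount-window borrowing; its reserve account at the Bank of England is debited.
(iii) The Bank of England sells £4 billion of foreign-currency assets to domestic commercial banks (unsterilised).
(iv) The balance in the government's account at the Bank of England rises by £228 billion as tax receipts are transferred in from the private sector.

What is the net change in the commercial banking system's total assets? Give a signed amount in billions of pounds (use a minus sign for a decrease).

-£521 billion

FX purchase £84 billion: just an asset swap on bank balance sheets → 0.
Discount-window repayment £293 billion: bank balance sheets shrink → −£293B.
FX sale £4 billion: just an asset swap on bank balance sheets → 0.
Government account inflow £228 billion: bank balance sheets shrink → −£228B.
Net: 0 − 293 + 0 − 228 = -£521 billion.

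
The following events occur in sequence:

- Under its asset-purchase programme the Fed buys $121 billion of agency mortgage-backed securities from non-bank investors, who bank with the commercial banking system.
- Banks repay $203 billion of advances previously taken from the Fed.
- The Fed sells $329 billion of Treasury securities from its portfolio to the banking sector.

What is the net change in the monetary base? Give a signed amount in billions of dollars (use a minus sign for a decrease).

Asset purchase (from non-banks) $121 billion: Fed balance sheet expands → +$121B.
Discount-window repayment $203 billion: Fed balance sheet contracts → −$203B.
OMO sale (to banks) $329 billion: Fed balance sheet contracts → −$329B.
Net: 121 − 203 − 329 = -$411 billion.

-$411 billion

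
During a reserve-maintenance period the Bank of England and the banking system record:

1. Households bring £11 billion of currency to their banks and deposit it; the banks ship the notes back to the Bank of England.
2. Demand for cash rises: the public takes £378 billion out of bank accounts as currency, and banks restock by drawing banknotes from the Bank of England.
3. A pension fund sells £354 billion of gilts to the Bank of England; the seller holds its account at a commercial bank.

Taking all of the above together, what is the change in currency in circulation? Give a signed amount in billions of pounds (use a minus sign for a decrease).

Bank of England balance sheet:
  Assets:      Securities +£354B
  Liabilities: Bank reserves −£13B, Currency in circulation +£367B
Commercial banking system:
  Assets:      Reserves at CB −£13B
  Liabilities: Checkable deposits −£13B
So the change in currency in circulation is +£367 billion.

+£367 billion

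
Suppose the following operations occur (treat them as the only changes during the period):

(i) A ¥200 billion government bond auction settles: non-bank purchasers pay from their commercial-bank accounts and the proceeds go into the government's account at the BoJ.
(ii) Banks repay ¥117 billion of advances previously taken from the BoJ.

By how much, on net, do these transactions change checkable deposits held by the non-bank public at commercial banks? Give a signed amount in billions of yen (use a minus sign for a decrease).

Government account inflow ¥200 billion: non-bank counterparties' bank balances fall → −¥200B.
Discount-window repayment ¥117 billion: the counterparty is a bank, so public deposits are unchanged → 0.
Net: −200 + 0 = -¥200 billion.

-¥200 billion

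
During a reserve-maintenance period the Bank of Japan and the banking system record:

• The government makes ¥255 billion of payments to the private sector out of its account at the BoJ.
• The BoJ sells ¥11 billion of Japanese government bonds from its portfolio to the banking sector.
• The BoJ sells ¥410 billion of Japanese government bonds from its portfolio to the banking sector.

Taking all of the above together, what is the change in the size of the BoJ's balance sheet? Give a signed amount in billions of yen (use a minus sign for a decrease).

BoJ balance sheet:
  Assets:      Securities −¥421B
  Liabilities: Bank reserves −¥166B, Government deposits −¥255B
Change in total BoJ assets = -¥421 billion.

-¥421 billion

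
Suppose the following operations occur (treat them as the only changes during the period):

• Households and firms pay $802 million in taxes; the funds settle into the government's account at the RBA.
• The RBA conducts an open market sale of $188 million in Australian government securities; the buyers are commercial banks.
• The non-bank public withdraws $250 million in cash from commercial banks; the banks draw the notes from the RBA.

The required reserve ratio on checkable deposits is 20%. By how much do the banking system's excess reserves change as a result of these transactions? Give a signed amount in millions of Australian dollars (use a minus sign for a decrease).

Government account inflow $802 million: reserves −$802M, deposits −$802M.
OMO sale (to banks) $188 million: reserves −$188M, deposits 0.
Currency withdrawal $250 million: reserves −$250M, deposits −$250M.
Totals: Δreserves = −$1240M, Δdeposits = −$1052M.
Δrequired reserves = 20% × −$1052M = −$210.4M.
Δexcess reserves = Δreserves − Δrequired = −$1240M − (−$210.4M) = -$1029.6 million.

-$1029.6 million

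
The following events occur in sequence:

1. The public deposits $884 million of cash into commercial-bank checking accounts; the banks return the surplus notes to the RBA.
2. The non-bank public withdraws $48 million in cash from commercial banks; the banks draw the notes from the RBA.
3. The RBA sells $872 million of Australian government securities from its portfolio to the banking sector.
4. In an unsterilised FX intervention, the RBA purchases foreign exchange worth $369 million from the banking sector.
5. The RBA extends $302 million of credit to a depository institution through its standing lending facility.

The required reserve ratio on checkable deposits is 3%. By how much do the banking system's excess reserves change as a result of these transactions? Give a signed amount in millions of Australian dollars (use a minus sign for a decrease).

Currency deposit $884 million: reserves +$884M, deposits +$884M.
Currency withdrawal $48 million: reserves −$48M, deposits −$48M.
OMO sale (to banks) $872 million: reserves −$872M, deposits 0.
FX purchase $369 million: reserves +$369M, deposits 0.
Discount-window loan $302 million: reserves +$302M, deposits 0.
Totals: Δreserves = +$635M, Δdeposits = +$836M.
Δrequired reserves = 3% × +$836M = +$25.08M.
Δexcess reserves = Δreserves − Δrequired = +$635M − (+$25.08M) = +$609.92 million.

+$609.92 million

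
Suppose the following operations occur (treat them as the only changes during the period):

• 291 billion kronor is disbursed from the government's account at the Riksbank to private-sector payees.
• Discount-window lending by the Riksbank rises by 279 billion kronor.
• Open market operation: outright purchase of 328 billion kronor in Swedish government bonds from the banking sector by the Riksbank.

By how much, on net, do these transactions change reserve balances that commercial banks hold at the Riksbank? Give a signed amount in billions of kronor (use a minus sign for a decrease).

+898 billion

Government spending 291 billion kronor: government payments flow into bank reserve accounts → +291B.
Discount-window loan 279 billion kronor: the loan is credited to the bank's reserve account → +279B.
OMO purchase (from banks) 328 billion kronor: the Riksbank pays by crediting reserve accounts → +328B.
Net: 291 + 279 + 328 = +898 billion.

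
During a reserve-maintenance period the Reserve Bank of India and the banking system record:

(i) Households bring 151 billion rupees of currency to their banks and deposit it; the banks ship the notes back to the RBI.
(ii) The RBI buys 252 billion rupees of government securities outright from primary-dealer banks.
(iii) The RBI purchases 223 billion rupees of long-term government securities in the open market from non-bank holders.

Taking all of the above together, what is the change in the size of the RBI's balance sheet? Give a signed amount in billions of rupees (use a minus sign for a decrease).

+475 billion

RBI balance sheet:
  Assets:      Securities +475B
  Liabilities: Bank reserves +626B, Currency in circulation −151B
Commercial banking system:
  Assets:      Reserves at CB +626B, Securities −252B
  Liabilities: Checkable deposits +374B
Change in total RBI assets = +475 billion.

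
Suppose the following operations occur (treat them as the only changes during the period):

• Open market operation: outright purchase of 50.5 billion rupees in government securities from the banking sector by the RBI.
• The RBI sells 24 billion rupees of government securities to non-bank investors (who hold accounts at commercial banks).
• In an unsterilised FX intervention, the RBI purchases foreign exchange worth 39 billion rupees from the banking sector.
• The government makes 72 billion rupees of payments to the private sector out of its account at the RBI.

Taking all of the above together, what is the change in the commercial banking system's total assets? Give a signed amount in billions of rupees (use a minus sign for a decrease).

+48 billion

RBI balance sheet:
  Assets:      Securities +26.5B, Foreign assets +39B
  Liabilities: Bank reserves +137.5B, Government deposits −72B
Commercial banking system:
  Assets:      Reserves at CB +137.5B, Securities −50.5B, Foreign assets −39B
  Liabilities: Checkable deposits +48B
Change in total bank assets = +48 billion.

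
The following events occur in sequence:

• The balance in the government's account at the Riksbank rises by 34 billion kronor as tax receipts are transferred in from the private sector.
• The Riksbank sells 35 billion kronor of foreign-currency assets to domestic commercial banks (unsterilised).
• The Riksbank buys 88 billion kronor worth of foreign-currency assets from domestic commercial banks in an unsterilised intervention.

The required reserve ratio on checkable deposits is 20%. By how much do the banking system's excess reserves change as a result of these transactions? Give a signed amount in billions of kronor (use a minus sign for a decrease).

Government account inflow 34 billion kronor: reserves −34B, deposits −34B.
FX sale 35 billion kronor: reserves −35B, deposits 0.
FX purchase 88 billion kronor: reserves +88B, deposits 0.
Totals: Δreserves = +19B, Δdeposits = −34B.
Δrequired reserves = 20% × −34B = −6.8B.
Δexcess reserves = Δreserves − Δrequired = +19B − (−6.8B) = +25.8 billion.

+25.8 billion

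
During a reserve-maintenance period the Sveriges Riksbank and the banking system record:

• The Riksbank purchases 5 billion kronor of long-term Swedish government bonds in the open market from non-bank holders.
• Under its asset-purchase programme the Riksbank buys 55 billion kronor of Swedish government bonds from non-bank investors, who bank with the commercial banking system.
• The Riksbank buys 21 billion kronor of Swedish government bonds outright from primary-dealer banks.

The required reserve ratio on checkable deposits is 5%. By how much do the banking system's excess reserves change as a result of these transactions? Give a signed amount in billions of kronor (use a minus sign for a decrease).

+78 billion

Asset purchase (from non-banks) 5 billion kronor: reserves +5B, deposits +5B.
Asset purchase (from non-banks) 55 billion kronor: reserves +55B, deposits +55B.
OMO purchase (from banks) 21 billion kronor: reserves +21B, deposits 0.
Totals: Δreserves = +81B, Δdeposits = +60B.
Δrequired reserves = 5% × +60B = +3B.
Δexcess reserves = Δreserves − Δrequired = +81B − (+3B) = +78 billion.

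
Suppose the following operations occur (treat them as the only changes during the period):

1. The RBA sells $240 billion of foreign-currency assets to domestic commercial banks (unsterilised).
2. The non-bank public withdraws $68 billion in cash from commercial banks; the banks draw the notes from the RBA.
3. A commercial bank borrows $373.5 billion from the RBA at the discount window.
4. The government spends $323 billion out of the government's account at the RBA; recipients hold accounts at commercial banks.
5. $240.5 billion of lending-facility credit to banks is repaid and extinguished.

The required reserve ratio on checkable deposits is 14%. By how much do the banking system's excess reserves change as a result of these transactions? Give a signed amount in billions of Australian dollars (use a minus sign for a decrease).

+$112.3 billion

FX sale $240 billion: reserves −$240B, deposits 0.
Currency withdrawal $68 billion: reserves −$68B, deposits −$68B.
Discount-window loan $373.5 billion: reserves +$373.5B, deposits 0.
Government spending $323 billion: reserves +$323B, deposits +$323B.
Discount-window repayment $240.5 billion: reserves −$240.5B, deposits 0.
Totals: Δreserves = +$148B, Δdeposits = +$255B.
Δrequired reserves = 14% × +$255B = +$35.7B.
Δexcess reserves = Δreserves − Δrequired = +$148B − (+$35.7B) = +$112.3 billion.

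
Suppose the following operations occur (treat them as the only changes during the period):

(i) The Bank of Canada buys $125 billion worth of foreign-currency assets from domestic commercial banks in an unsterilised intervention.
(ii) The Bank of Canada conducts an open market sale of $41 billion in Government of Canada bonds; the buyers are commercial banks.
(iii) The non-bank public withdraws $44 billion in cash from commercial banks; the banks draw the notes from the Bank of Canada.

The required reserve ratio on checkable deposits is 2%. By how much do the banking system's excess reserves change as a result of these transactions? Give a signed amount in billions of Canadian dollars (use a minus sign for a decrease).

FX purchase $125 billion: reserves +$125B, deposits 0.
OMO sale (to banks) $41 billion: reserves −$41B, deposits 0.
Currency withdrawal $44 billion: reserves −$44B, deposits −$44B.
Totals: Δreserves = +$40B, Δdeposits = −$44B.
Δrequired reserves = 2% × −$44B = −$0.88B.
Δexcess reserves = Δreserves − Δrequired = +$40B − (−$0.88B) = +$40.88 billion.

+$40.88 billion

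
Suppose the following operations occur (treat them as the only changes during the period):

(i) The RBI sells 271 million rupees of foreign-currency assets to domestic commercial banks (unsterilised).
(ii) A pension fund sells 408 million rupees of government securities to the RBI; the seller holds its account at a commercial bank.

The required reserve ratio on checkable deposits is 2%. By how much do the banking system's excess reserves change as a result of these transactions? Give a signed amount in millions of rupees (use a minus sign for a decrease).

+128.84 million

FX sale 271 million rupees: reserves −271M, deposits 0.
Asset purchase (from non-banks) 408 million rupees: reserves +408M, deposits +408M.
Totals: Δreserves = +137M, Δdeposits = +408M.
Δrequired reserves = 2% × +408M = +8.16M.
Δexcess reserves = Δreserves − Δrequired = +137M − (+8.16M) = +128.84 million.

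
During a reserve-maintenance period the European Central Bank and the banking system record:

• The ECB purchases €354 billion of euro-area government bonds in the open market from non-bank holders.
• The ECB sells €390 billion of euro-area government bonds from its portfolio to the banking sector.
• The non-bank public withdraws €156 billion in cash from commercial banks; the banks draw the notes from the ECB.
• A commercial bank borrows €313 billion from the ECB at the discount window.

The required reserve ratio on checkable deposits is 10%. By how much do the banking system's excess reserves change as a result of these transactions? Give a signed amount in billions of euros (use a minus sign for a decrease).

Asset purchase (from non-banks) €354 billion: reserves +€354B, deposits +€354B.
OMO sale (to banks) €390 billion: reserves −€390B, deposits 0.
Currency withdrawal €156 billion: reserves −€156B, deposits −€156B.
Discount-window loan €313 billion: reserves +€313B, deposits 0.
Totals: Δreserves = +€121B, Δdeposits = +€198B.
Δrequired reserves = 10% × +€198B = +€19.8B.
Δexcess reserves = Δreserves − Δrequired = +€121B − (+€19.8B) = +€101.2 billion.

+€101.2 billion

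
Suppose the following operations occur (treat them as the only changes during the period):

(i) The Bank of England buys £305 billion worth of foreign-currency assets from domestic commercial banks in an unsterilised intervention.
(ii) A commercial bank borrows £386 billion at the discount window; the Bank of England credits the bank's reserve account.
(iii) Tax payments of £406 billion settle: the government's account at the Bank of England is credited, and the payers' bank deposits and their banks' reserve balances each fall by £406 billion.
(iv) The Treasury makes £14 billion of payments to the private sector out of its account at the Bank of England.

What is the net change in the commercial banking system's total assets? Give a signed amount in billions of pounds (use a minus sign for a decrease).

FX purchase £305 billion: just an asset swap on bank balance sheets → 0.
Discount-window loan £386 billion: bank balance sheets expand → +£386B.
Government account inflow £406 billion: bank balance sheets shrink → −£406B.
Government spending £14 billion: bank balance sheets expand → +£14B.
Net: 0 + 386 − 406 + 14 = -£6 billion.

-£6 billion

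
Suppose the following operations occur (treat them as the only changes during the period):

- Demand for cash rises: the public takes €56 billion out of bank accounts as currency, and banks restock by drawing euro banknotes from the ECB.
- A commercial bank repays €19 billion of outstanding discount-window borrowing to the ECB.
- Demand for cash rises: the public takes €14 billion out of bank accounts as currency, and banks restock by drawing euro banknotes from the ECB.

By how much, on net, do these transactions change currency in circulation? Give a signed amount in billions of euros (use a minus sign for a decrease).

Currency withdrawal €56 billion: notes leave the central bank → +€56B.
Discount-window repayment €19 billion: no currency enters or leaves circulation → 0.
Currency withdrawal €14 billion: notes leave the central bank → +€14B.
Net: 56 + 0 + 14 = +€70 billion.

+€70 billion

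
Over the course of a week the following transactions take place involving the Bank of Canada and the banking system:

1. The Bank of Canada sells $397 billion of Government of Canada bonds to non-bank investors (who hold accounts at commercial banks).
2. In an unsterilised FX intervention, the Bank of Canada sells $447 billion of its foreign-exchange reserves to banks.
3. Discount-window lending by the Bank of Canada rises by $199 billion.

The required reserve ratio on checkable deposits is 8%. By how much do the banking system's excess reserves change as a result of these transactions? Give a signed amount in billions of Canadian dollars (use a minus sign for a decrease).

-$613.24 billion

Asset sale (to non-banks) $397 billion: reserves −$397B, deposits −$397B.
FX sale $447 billion: reserves −$447B, deposits 0.
Discount-window loan $199 billion: reserves +$199B, deposits 0.
Totals: Δreserves = −$645B, Δdeposits = −$397B.
Δrequired reserves = 8% × −$397B = −$31.76B.
Δexcess reserves = Δreserves − Δrequired = −$645B − (−$31.76B) = -$613.24 billion.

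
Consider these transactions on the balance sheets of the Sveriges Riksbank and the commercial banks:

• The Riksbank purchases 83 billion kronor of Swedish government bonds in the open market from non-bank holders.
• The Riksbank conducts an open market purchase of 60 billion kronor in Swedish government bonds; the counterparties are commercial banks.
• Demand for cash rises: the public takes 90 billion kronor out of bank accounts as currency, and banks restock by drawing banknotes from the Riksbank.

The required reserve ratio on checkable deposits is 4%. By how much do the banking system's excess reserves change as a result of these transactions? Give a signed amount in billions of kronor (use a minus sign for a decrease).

+53.28 billion

Asset purchase (from non-banks) 83 billion kronor: reserves +83B, deposits +83B.
OMO purchase (from banks) 60 billion kronor: reserves +60B, deposits 0.
Currency withdrawal 90 billion kronor: reserves −90B, deposits −90B.
Totals: Δreserves = +53B, Δdeposits = −7B.
Δrequired reserves = 4% × −7B = −0.28B.
Δexcess reserves = Δreserves − Δrequired = +53B − (−0.28B) = +53.28 billion.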